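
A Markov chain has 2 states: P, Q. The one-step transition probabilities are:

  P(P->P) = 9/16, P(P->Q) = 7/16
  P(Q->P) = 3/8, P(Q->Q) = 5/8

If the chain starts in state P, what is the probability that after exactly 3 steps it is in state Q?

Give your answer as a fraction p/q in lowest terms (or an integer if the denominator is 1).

Answer: 2191/4096

Derivation:
Computing P^3 by repeated multiplication:
P^1 =
  P: [9/16, 7/16]
  Q: [3/8, 5/8]
P^2 =
  P: [123/256, 133/256]
  Q: [57/128, 71/128]
P^3 =
  P: [1905/4096, 2191/4096]
  Q: [939/2048, 1109/2048]

(P^3)[P -> Q] = 2191/4096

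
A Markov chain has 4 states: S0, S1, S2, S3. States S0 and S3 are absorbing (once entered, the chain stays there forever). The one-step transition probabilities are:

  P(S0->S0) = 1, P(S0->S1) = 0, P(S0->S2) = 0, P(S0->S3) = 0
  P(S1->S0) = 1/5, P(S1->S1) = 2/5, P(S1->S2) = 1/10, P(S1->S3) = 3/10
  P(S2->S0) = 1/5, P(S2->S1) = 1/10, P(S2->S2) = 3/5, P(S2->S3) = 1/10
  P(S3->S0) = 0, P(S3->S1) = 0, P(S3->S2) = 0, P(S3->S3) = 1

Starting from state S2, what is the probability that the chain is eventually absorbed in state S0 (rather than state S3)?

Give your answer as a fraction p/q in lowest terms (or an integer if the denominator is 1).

Answer: 14/23

Derivation:
Let a_i = P(absorbed in S0 | start in state i).
Boundary conditions: a_S0 = 1, a_S3 = 0.
For each transient state i, a_i = sum_j P(i->j) * a_j:
  a_S1 = 1/5*a_S0 + 2/5*a_S1 + 1/10*a_S2 + 3/10*a_S3
  a_S2 = 1/5*a_S0 + 1/10*a_S1 + 3/5*a_S2 + 1/10*a_S3

Substituting a_S0 = 1 and a_S3 = 0, rearrange to (I - Q) a = r where r[i] = P(i -> S0):
  [3/5, -1/10] . (a_S1, a_S2) = 1/5
  [-1/10, 2/5] . (a_S1, a_S2) = 1/5

Solving yields:
  a_S1 = 10/23
  a_S2 = 14/23

Starting state is S2, so the absorption probability is a_S2 = 14/23.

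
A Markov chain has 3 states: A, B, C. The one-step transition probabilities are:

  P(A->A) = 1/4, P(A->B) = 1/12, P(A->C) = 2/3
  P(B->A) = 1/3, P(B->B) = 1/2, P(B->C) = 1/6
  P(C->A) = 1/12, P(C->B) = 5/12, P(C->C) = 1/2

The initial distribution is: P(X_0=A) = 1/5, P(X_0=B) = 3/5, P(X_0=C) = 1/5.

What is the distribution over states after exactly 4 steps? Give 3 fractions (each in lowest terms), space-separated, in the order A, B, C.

Answer: 5477/25920 9773/25920 1067/2592

Derivation:
Propagating the distribution step by step (d_{t+1} = d_t * P):
d_0 = (A=1/5, B=3/5, C=1/5)
  d_1[A] = 1/5*1/4 + 3/5*1/3 + 1/5*1/12 = 4/15
  d_1[B] = 1/5*1/12 + 3/5*1/2 + 1/5*5/12 = 2/5
  d_1[C] = 1/5*2/3 + 3/5*1/6 + 1/5*1/2 = 1/3
d_1 = (A=4/15, B=2/5, C=1/3)
  d_2[A] = 4/15*1/4 + 2/5*1/3 + 1/3*1/12 = 41/180
  d_2[B] = 4/15*1/12 + 2/5*1/2 + 1/3*5/12 = 13/36
  d_2[C] = 4/15*2/3 + 2/5*1/6 + 1/3*1/2 = 37/90
d_2 = (A=41/180, B=13/36, C=37/90)
  d_3[A] = 41/180*1/4 + 13/36*1/3 + 37/90*1/12 = 457/2160
  d_3[B] = 41/180*1/12 + 13/36*1/2 + 37/90*5/12 = 89/240
  d_3[C] = 41/180*2/3 + 13/36*1/6 + 37/90*1/2 = 451/1080
d_3 = (A=457/2160, B=89/240, C=451/1080)
  d_4[A] = 457/2160*1/4 + 89/240*1/3 + 451/1080*1/12 = 5477/25920
  d_4[B] = 457/2160*1/12 + 89/240*1/2 + 451/1080*5/12 = 9773/25920
  d_4[C] = 457/2160*2/3 + 89/240*1/6 + 451/1080*1/2 = 1067/2592
d_4 = (A=5477/25920, B=9773/25920, C=1067/2592)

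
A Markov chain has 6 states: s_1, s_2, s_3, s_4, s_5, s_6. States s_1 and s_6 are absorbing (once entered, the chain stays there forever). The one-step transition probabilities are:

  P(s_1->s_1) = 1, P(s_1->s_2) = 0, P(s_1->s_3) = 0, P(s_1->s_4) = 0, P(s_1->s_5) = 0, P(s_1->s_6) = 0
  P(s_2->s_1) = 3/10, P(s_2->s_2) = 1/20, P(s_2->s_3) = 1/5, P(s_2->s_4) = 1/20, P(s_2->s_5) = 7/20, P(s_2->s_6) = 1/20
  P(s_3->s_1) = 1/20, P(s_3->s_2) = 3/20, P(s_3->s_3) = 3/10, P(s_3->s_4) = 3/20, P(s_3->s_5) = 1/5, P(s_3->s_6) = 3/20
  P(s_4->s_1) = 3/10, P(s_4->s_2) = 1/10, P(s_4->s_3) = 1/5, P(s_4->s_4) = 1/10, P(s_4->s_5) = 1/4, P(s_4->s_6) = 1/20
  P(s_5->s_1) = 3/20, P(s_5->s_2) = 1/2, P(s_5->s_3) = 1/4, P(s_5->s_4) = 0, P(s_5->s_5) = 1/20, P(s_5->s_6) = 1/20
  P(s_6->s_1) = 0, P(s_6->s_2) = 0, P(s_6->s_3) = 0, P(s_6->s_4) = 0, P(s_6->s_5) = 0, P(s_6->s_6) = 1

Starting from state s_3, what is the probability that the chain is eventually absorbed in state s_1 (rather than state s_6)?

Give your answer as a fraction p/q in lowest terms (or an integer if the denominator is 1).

Let a_i = P(absorbed in s_1 | start in state i).
Boundary conditions: a_s_1 = 1, a_s_6 = 0.
For each transient state i, a_i = sum_j P(i->j) * a_j:
  a_s_2 = 3/10*a_s_1 + 1/20*a_s_2 + 1/5*a_s_3 + 1/20*a_s_4 + 7/20*a_s_5 + 1/20*a_s_6
  a_s_3 = 1/20*a_s_1 + 3/20*a_s_2 + 3/10*a_s_3 + 3/20*a_s_4 + 1/5*a_s_5 + 3/20*a_s_6
  a_s_4 = 3/10*a_s_1 + 1/10*a_s_2 + 1/5*a_s_3 + 1/10*a_s_4 + 1/4*a_s_5 + 1/20*a_s_6
  a_s_5 = 3/20*a_s_1 + 1/2*a_s_2 + 1/4*a_s_3 + 0*a_s_4 + 1/20*a_s_5 + 1/20*a_s_6

Substituting a_s_1 = 1 and a_s_6 = 0, rearrange to (I - Q) a = r where r[i] = P(i -> s_1):
  [19/20, -1/5, -1/20, -7/20] . (a_s_2, a_s_3, a_s_4, a_s_5) = 3/10
  [-3/20, 7/10, -3/20, -1/5] . (a_s_2, a_s_3, a_s_4, a_s_5) = 1/20
  [-1/10, -1/5, 9/10, -1/4] . (a_s_2, a_s_3, a_s_4, a_s_5) = 3/10
  [-1/2, -1/4, 0, 19/20] . (a_s_2, a_s_3, a_s_4, a_s_5) = 3/20

Solving yields:
  a_s_2 = 7333/9956
  a_s_3 = 2927/4978
  a_s_4 = 7371/9956
  a_s_5 = 1743/2489

Starting state is s_3, so the absorption probability is a_s_3 = 2927/4978.

Answer: 2927/4978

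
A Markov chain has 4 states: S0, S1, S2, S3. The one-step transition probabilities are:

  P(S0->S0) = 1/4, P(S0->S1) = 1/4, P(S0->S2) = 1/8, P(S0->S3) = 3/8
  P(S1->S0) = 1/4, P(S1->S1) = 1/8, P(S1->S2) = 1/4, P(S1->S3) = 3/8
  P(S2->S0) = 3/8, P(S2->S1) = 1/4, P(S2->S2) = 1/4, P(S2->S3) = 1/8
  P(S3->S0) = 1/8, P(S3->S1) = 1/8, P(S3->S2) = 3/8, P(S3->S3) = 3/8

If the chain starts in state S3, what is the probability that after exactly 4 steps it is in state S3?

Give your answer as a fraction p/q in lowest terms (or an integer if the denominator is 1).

Computing P^4 by repeated multiplication:
P^1 =
  S0: [1/4, 1/4, 1/8, 3/8]
  S1: [1/4, 1/8, 1/4, 3/8]
  S2: [3/8, 1/4, 1/4, 1/8]
  S3: [1/8, 1/8, 3/8, 3/8]
P^2 =
  S0: [7/32, 11/64, 17/64, 11/32]
  S1: [15/64, 3/16, 17/64, 5/16]
  S2: [17/64, 13/64, 7/32, 5/16]
  S3: [1/4, 3/16, 9/32, 9/32]
P^3 =
  S0: [123/512, 95/512, 17/64, 79/256]
  S1: [125/512, 3/16, 133/512, 79/256]
  S2: [61/256, 95/512, 131/512, 41/128]
  S3: [1/4, 49/256, 65/256, 39/128]
P^4 =
  S0: [501/2048, 771/4096, 1059/4096, 79/256]
  S1: [999/4096, 385/2048, 1057/4096, 635/2048]
  S2: [991/4096, 765/4096, 533/2048, 637/2048]
  S3: [499/2048, 385/2048, 263/1024, 319/1024]

(P^4)[S3 -> S3] = 319/1024

Answer: 319/1024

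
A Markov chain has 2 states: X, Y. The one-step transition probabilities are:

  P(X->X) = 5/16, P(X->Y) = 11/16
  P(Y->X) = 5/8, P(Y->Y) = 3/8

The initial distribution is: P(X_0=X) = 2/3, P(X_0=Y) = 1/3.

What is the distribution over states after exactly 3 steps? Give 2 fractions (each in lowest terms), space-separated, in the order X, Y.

Answer: 1445/3072 1627/3072

Derivation:
Propagating the distribution step by step (d_{t+1} = d_t * P):
d_0 = (X=2/3, Y=1/3)
  d_1[X] = 2/3*5/16 + 1/3*5/8 = 5/12
  d_1[Y] = 2/3*11/16 + 1/3*3/8 = 7/12
d_1 = (X=5/12, Y=7/12)
  d_2[X] = 5/12*5/16 + 7/12*5/8 = 95/192
  d_2[Y] = 5/12*11/16 + 7/12*3/8 = 97/192
d_2 = (X=95/192, Y=97/192)
  d_3[X] = 95/192*5/16 + 97/192*5/8 = 1445/3072
  d_3[Y] = 95/192*11/16 + 97/192*3/8 = 1627/3072
d_3 = (X=1445/3072, Y=1627/3072)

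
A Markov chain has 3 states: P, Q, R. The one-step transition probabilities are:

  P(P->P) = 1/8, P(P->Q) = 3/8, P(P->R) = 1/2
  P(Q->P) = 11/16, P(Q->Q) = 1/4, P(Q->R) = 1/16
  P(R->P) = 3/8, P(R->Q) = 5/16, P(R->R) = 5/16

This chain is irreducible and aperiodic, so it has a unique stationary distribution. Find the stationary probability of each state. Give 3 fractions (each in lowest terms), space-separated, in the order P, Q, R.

Answer: 127/335 106/335 102/335

Derivation:
The stationary distribution satisfies pi = pi * P, i.e.:
  pi_P = 1/8*pi_P + 11/16*pi_Q + 3/8*pi_R
  pi_Q = 3/8*pi_P + 1/4*pi_Q + 5/16*pi_R
  pi_R = 1/2*pi_P + 1/16*pi_Q + 5/16*pi_R
with normalization: pi_P + pi_Q + pi_R = 1.

Using the first 2 balance equations plus normalization, the linear system A*pi = b is:
  [-7/8, 11/16, 3/8] . pi = 0
  [3/8, -3/4, 5/16] . pi = 0
  [1, 1, 1] . pi = 1

Solving yields:
  pi_P = 127/335
  pi_Q = 106/335
  pi_R = 102/335

Verification (pi * P):
  127/335*1/8 + 106/335*11/16 + 102/335*3/8 = 127/335 = pi_P  (ok)
  127/335*3/8 + 106/335*1/4 + 102/335*5/16 = 106/335 = pi_Q  (ok)
  127/335*1/2 + 106/335*1/16 + 102/335*5/16 = 102/335 = pi_R  (ok)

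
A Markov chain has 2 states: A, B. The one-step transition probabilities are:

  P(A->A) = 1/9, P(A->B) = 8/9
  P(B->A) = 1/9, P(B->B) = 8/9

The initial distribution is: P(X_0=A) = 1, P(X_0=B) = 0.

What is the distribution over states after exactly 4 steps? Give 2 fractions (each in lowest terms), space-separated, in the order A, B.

Propagating the distribution step by step (d_{t+1} = d_t * P):
d_0 = (A=1, B=0)
  d_1[A] = 1*1/9 + 0*1/9 = 1/9
  d_1[B] = 1*8/9 + 0*8/9 = 8/9
d_1 = (A=1/9, B=8/9)
  d_2[A] = 1/9*1/9 + 8/9*1/9 = 1/9
  d_2[B] = 1/9*8/9 + 8/9*8/9 = 8/9
d_2 = (A=1/9, B=8/9)
  d_3[A] = 1/9*1/9 + 8/9*1/9 = 1/9
  d_3[B] = 1/9*8/9 + 8/9*8/9 = 8/9
d_3 = (A=1/9, B=8/9)
  d_4[A] = 1/9*1/9 + 8/9*1/9 = 1/9
  d_4[B] = 1/9*8/9 + 8/9*8/9 = 8/9
d_4 = (A=1/9, B=8/9)

Answer: 1/9 8/9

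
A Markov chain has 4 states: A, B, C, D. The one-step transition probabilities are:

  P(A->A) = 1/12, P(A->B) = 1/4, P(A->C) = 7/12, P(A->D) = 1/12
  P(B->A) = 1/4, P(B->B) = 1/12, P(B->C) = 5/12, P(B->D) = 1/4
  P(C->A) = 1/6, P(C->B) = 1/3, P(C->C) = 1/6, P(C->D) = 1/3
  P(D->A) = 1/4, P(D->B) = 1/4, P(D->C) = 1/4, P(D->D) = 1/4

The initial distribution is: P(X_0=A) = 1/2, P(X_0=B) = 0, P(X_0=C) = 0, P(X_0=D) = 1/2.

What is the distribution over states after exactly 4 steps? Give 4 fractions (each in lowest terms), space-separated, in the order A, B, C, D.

Propagating the distribution step by step (d_{t+1} = d_t * P):
d_0 = (A=1/2, B=0, C=0, D=1/2)
  d_1[A] = 1/2*1/12 + 0*1/4 + 0*1/6 + 1/2*1/4 = 1/6
  d_1[B] = 1/2*1/4 + 0*1/12 + 0*1/3 + 1/2*1/4 = 1/4
  d_1[C] = 1/2*7/12 + 0*5/12 + 0*1/6 + 1/2*1/4 = 5/12
  d_1[D] = 1/2*1/12 + 0*1/4 + 0*1/3 + 1/2*1/4 = 1/6
d_1 = (A=1/6, B=1/4, C=5/12, D=1/6)
  d_2[A] = 1/6*1/12 + 1/4*1/4 + 5/12*1/6 + 1/6*1/4 = 3/16
  d_2[B] = 1/6*1/4 + 1/4*1/12 + 5/12*1/3 + 1/6*1/4 = 35/144
  d_2[C] = 1/6*7/12 + 1/4*5/12 + 5/12*1/6 + 1/6*1/4 = 5/16
  d_2[D] = 1/6*1/12 + 1/4*1/4 + 5/12*1/3 + 1/6*1/4 = 37/144
d_2 = (A=3/16, B=35/144, C=5/16, D=37/144)
  d_3[A] = 3/16*1/12 + 35/144*1/4 + 5/16*1/6 + 37/144*1/4 = 37/192
  d_3[B] = 3/16*1/4 + 35/144*1/12 + 5/16*1/3 + 37/144*1/4 = 407/1728
  d_3[C] = 3/16*7/12 + 35/144*5/12 + 5/16*1/6 + 37/144*1/4 = 565/1728
  d_3[D] = 3/16*1/12 + 35/144*1/4 + 5/16*1/3 + 37/144*1/4 = 47/192
d_3 = (A=37/192, B=407/1728, C=565/1728, D=47/192)
  d_4[A] = 37/192*1/12 + 407/1728*1/4 + 565/1728*1/6 + 47/192*1/4 = 3953/20736
  d_4[B] = 37/192*1/4 + 407/1728*1/12 + 565/1728*1/3 + 47/192*1/4 = 1645/6912
  d_4[C] = 37/192*7/12 + 407/1728*5/12 + 565/1728*1/6 + 47/192*1/4 = 2255/6912
  d_4[D] = 37/192*1/12 + 407/1728*1/4 + 565/1728*1/3 + 47/192*1/4 = 5083/20736
d_4 = (A=3953/20736, B=1645/6912, C=2255/6912, D=5083/20736)

Answer: 3953/20736 1645/6912 2255/6912 5083/20736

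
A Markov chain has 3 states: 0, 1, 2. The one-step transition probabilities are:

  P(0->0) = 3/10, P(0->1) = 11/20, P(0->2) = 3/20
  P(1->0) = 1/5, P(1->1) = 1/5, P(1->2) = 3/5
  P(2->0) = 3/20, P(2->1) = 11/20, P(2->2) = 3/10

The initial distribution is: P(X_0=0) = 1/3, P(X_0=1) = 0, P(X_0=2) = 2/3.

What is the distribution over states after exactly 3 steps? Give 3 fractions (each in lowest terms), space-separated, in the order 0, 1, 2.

Propagating the distribution step by step (d_{t+1} = d_t * P):
d_0 = (0=1/3, 1=0, 2=2/3)
  d_1[0] = 1/3*3/10 + 0*1/5 + 2/3*3/20 = 1/5
  d_1[1] = 1/3*11/20 + 0*1/5 + 2/3*11/20 = 11/20
  d_1[2] = 1/3*3/20 + 0*3/5 + 2/3*3/10 = 1/4
d_1 = (0=1/5, 1=11/20, 2=1/4)
  d_2[0] = 1/5*3/10 + 11/20*1/5 + 1/4*3/20 = 83/400
  d_2[1] = 1/5*11/20 + 11/20*1/5 + 1/4*11/20 = 143/400
  d_2[2] = 1/5*3/20 + 11/20*3/5 + 1/4*3/10 = 87/200
d_2 = (0=83/400, 1=143/400, 2=87/200)
  d_3[0] = 83/400*3/10 + 143/400*1/5 + 87/200*3/20 = 199/1000
  d_3[1] = 83/400*11/20 + 143/400*1/5 + 87/200*11/20 = 3399/8000
  d_3[2] = 83/400*3/20 + 143/400*3/5 + 87/200*3/10 = 3009/8000
d_3 = (0=199/1000, 1=3399/8000, 2=3009/8000)

Answer: 199/1000 3399/8000 3009/8000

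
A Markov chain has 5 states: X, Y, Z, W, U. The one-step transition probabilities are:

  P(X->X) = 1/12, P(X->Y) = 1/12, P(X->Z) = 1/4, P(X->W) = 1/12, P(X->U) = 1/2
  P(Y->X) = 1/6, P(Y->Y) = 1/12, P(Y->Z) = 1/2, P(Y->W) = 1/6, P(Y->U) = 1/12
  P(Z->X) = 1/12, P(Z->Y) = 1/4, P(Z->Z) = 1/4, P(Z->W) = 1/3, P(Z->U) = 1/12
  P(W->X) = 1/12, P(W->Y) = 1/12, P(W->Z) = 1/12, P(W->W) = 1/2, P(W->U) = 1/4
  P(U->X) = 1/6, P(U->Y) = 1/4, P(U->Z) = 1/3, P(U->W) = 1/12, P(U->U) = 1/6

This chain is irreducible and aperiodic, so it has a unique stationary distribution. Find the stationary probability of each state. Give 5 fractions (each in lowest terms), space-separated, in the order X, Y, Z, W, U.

Answer: 347/3082 489/3082 400/1541 853/3082 593/3082

Derivation:
The stationary distribution satisfies pi = pi * P, i.e.:
  pi_X = 1/12*pi_X + 1/6*pi_Y + 1/12*pi_Z + 1/12*pi_W + 1/6*pi_U
  pi_Y = 1/12*pi_X + 1/12*pi_Y + 1/4*pi_Z + 1/12*pi_W + 1/4*pi_U
  pi_Z = 1/4*pi_X + 1/2*pi_Y + 1/4*pi_Z + 1/12*pi_W + 1/3*pi_U
  pi_W = 1/12*pi_X + 1/6*pi_Y + 1/3*pi_Z + 1/2*pi_W + 1/12*pi_U
  pi_U = 1/2*pi_X + 1/12*pi_Y + 1/12*pi_Z + 1/4*pi_W + 1/6*pi_U
with normalization: pi_X + pi_Y + pi_Z + pi_W + pi_U = 1.

Using the first 4 balance equations plus normalization, the linear system A*pi = b is:
  [-11/12, 1/6, 1/12, 1/12, 1/6] . pi = 0
  [1/12, -11/12, 1/4, 1/12, 1/4] . pi = 0
  [1/4, 1/2, -3/4, 1/12, 1/3] . pi = 0
  [1/12, 1/6, 1/3, -1/2, 1/12] . pi = 0
  [1, 1, 1, 1, 1] . pi = 1

Solving yields:
  pi_X = 347/3082
  pi_Y = 489/3082
  pi_Z = 400/1541
  pi_W = 853/3082
  pi_U = 593/3082

Verification (pi * P):
  347/3082*1/12 + 489/3082*1/6 + 400/1541*1/12 + 853/3082*1/12 + 593/3082*1/6 = 347/3082 = pi_X  (ok)
  347/3082*1/12 + 489/3082*1/12 + 400/1541*1/4 + 853/3082*1/12 + 593/3082*1/4 = 489/3082 = pi_Y  (ok)
  347/3082*1/4 + 489/3082*1/2 + 400/1541*1/4 + 853/3082*1/12 + 593/3082*1/3 = 400/1541 = pi_Z  (ok)
  347/3082*1/12 + 489/3082*1/6 + 400/1541*1/3 + 853/3082*1/2 + 593/3082*1/12 = 853/3082 = pi_W  (ok)
  347/3082*1/2 + 489/3082*1/12 + 400/1541*1/12 + 853/3082*1/4 + 593/3082*1/6 = 593/3082 = pi_U  (ok)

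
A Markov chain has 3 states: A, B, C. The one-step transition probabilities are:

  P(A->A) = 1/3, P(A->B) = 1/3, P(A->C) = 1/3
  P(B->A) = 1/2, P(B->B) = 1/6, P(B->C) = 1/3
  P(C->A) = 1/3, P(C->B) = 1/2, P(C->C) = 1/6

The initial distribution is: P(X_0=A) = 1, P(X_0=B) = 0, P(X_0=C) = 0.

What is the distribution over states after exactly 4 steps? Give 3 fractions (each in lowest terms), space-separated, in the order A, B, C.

Answer: 251/648 53/162 185/648

Derivation:
Propagating the distribution step by step (d_{t+1} = d_t * P):
d_0 = (A=1, B=0, C=0)
  d_1[A] = 1*1/3 + 0*1/2 + 0*1/3 = 1/3
  d_1[B] = 1*1/3 + 0*1/6 + 0*1/2 = 1/3
  d_1[C] = 1*1/3 + 0*1/3 + 0*1/6 = 1/3
d_1 = (A=1/3, B=1/3, C=1/3)
  d_2[A] = 1/3*1/3 + 1/3*1/2 + 1/3*1/3 = 7/18
  d_2[B] = 1/3*1/3 + 1/3*1/6 + 1/3*1/2 = 1/3
  d_2[C] = 1/3*1/3 + 1/3*1/3 + 1/3*1/6 = 5/18
d_2 = (A=7/18, B=1/3, C=5/18)
  d_3[A] = 7/18*1/3 + 1/3*1/2 + 5/18*1/3 = 7/18
  d_3[B] = 7/18*1/3 + 1/3*1/6 + 5/18*1/2 = 35/108
  d_3[C] = 7/18*1/3 + 1/3*1/3 + 5/18*1/6 = 31/108
d_3 = (A=7/18, B=35/108, C=31/108)
  d_4[A] = 7/18*1/3 + 35/108*1/2 + 31/108*1/3 = 251/648
  d_4[B] = 7/18*1/3 + 35/108*1/6 + 31/108*1/2 = 53/162
  d_4[C] = 7/18*1/3 + 35/108*1/3 + 31/108*1/6 = 185/648
d_4 = (A=251/648, B=53/162, C=185/648)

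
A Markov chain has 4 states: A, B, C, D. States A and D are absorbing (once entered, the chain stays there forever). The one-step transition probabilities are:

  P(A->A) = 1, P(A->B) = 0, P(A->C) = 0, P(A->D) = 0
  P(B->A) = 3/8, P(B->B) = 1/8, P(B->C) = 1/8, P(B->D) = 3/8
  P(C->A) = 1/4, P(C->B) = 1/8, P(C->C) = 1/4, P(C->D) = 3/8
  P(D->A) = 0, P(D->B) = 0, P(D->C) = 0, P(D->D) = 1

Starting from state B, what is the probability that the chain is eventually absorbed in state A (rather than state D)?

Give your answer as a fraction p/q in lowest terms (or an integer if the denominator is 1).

Answer: 20/41

Derivation:
Let a_i = P(absorbed in A | start in state i).
Boundary conditions: a_A = 1, a_D = 0.
For each transient state i, a_i = sum_j P(i->j) * a_j:
  a_B = 3/8*a_A + 1/8*a_B + 1/8*a_C + 3/8*a_D
  a_C = 1/4*a_A + 1/8*a_B + 1/4*a_C + 3/8*a_D

Substituting a_A = 1 and a_D = 0, rearrange to (I - Q) a = r where r[i] = P(i -> A):
  [7/8, -1/8] . (a_B, a_C) = 3/8
  [-1/8, 3/4] . (a_B, a_C) = 1/4

Solving yields:
  a_B = 20/41
  a_C = 17/41

Starting state is B, so the absorption probability is a_B = 20/41.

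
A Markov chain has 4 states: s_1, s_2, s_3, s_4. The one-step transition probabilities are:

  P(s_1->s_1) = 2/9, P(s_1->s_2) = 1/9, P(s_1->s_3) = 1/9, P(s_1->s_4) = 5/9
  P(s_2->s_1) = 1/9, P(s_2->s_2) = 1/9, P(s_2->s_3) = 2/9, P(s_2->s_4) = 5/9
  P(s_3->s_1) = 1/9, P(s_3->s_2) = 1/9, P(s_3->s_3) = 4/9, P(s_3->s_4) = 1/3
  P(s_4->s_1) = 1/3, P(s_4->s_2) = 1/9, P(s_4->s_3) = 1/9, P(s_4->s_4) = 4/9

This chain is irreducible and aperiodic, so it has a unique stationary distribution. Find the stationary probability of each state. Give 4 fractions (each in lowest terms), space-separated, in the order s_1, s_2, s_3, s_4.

The stationary distribution satisfies pi = pi * P, i.e.:
  pi_s_1 = 2/9*pi_s_1 + 1/9*pi_s_2 + 1/9*pi_s_3 + 1/3*pi_s_4
  pi_s_2 = 1/9*pi_s_1 + 1/9*pi_s_2 + 1/9*pi_s_3 + 1/9*pi_s_4
  pi_s_3 = 1/9*pi_s_1 + 2/9*pi_s_2 + 4/9*pi_s_3 + 1/9*pi_s_4
  pi_s_4 = 5/9*pi_s_1 + 5/9*pi_s_2 + 1/3*pi_s_3 + 4/9*pi_s_4
with normalization: pi_s_1 + pi_s_2 + pi_s_3 + pi_s_4 = 1.

Using the first 3 balance equations plus normalization, the linear system A*pi = b is:
  [-7/9, 1/9, 1/9, 1/3] . pi = 0
  [1/9, -8/9, 1/9, 1/9] . pi = 0
  [1/9, 2/9, -5/9, 1/9] . pi = 0
  [1, 1, 1, 1] . pi = 1

Solving yields:
  pi_s_1 = 13/54
  pi_s_2 = 1/9
  pi_s_3 = 5/27
  pi_s_4 = 25/54

Verification (pi * P):
  13/54*2/9 + 1/9*1/9 + 5/27*1/9 + 25/54*1/3 = 13/54 = pi_s_1  (ok)
  13/54*1/9 + 1/9*1/9 + 5/27*1/9 + 25/54*1/9 = 1/9 = pi_s_2  (ok)
  13/54*1/9 + 1/9*2/9 + 5/27*4/9 + 25/54*1/9 = 5/27 = pi_s_3  (ok)
  13/54*5/9 + 1/9*5/9 + 5/27*1/3 + 25/54*4/9 = 25/54 = pi_s_4  (ok)

Answer: 13/54 1/9 5/27 25/54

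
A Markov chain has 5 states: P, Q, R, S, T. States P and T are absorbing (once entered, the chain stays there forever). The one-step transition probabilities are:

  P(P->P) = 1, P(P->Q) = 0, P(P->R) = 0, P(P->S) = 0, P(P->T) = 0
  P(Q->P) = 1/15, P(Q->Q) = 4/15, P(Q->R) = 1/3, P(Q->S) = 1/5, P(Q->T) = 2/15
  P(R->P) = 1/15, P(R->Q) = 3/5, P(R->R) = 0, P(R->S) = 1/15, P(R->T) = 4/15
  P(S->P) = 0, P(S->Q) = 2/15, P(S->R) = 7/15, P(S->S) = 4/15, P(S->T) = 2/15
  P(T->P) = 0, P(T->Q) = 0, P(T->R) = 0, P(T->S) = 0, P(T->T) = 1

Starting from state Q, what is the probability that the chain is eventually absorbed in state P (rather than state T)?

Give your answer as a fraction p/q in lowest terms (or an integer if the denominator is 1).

Let a_i = P(absorbed in P | start in state i).
Boundary conditions: a_P = 1, a_T = 0.
For each transient state i, a_i = sum_j P(i->j) * a_j:
  a_Q = 1/15*a_P + 4/15*a_Q + 1/3*a_R + 1/5*a_S + 2/15*a_T
  a_R = 1/15*a_P + 3/5*a_Q + 0*a_R + 1/15*a_S + 4/15*a_T
  a_S = 0*a_P + 2/15*a_Q + 7/15*a_R + 4/15*a_S + 2/15*a_T

Substituting a_P = 1 and a_T = 0, rearrange to (I - Q) a = r where r[i] = P(i -> P):
  [11/15, -1/3, -1/5] . (a_Q, a_R, a_S) = 1/15
  [-3/5, 1, -1/15] . (a_Q, a_R, a_S) = 1/15
  [-2/15, -7/15, 11/15] . (a_Q, a_R, a_S) = 0

Solving yields:
  a_Q = 13/53
  a_R = 12/53
  a_S = 10/53

Starting state is Q, so the absorption probability is a_Q = 13/53.

Answer: 13/53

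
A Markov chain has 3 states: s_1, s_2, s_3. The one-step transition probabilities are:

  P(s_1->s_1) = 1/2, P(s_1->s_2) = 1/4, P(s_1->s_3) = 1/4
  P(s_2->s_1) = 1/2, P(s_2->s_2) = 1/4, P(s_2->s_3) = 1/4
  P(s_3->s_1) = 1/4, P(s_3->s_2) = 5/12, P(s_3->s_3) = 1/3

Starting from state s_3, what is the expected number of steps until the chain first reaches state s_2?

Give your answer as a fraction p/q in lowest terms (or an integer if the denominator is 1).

Let h_i = expected steps to first reach s_2 from state i.
Boundary: h_s_2 = 0.
First-step equations for the other states:
  h_s_1 = 1 + 1/2*h_s_1 + 1/4*h_s_2 + 1/4*h_s_3
  h_s_3 = 1 + 1/4*h_s_1 + 5/12*h_s_2 + 1/3*h_s_3

Substituting h_s_2 = 0 and rearranging gives the linear system (I - Q) h = 1:
  [1/2, -1/4] . (h_s_1, h_s_3) = 1
  [-1/4, 2/3] . (h_s_1, h_s_3) = 1

Solving yields:
  h_s_1 = 44/13
  h_s_3 = 36/13

Starting state is s_3, so the expected hitting time is h_s_3 = 36/13.

Answer: 36/13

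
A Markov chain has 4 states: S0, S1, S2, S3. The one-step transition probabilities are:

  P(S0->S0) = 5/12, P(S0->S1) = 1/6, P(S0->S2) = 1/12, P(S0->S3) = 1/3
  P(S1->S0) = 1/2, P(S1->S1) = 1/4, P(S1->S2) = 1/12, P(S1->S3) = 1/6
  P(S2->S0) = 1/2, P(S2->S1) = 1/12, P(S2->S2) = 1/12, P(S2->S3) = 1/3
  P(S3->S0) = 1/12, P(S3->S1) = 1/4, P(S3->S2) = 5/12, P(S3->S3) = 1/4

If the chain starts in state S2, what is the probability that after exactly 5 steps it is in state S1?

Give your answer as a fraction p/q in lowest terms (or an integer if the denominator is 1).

Answer: 23779/124416

Derivation:
Computing P^5 by repeated multiplication:
P^1 =
  S0: [5/12, 1/6, 1/12, 1/3]
  S1: [1/2, 1/4, 1/12, 1/6]
  S2: [1/2, 1/12, 1/12, 1/3]
  S3: [1/12, 1/4, 5/12, 1/4]
P^2 =
  S0: [47/144, 29/144, 7/36, 5/18]
  S1: [7/18, 7/36, 5/36, 5/18]
  S2: [23/72, 7/36, 7/36, 7/24]
  S3: [7/18, 25/144, 1/6, 13/48]
P^3 =
  S0: [617/1728, 329/1728, 19/108, 239/864]
  S1: [19/54, 7/36, 19/108, 5/18]
  S2: [19/54, 55/288, 13/72, 239/864]
  S3: [613/1728, 41/216, 25/144, 487/1728]
P^4 =
  S0: [7361/20736, 3959/20736, 455/2592, 361/1296]
  S1: [115/324, 31/162, 19/108, 5/18]
  S2: [3685/10368, 247/1296, 455/2592, 2887/10368]
  S3: [305/864, 3971/20736, 919/5184, 641/2304]
P^5 =
  S0: [88175/248832, 47567/248832, 685/3888, 34625/124416]
  S1: [1379/3888, 743/3888, 19/108, 541/1944]
  S2: [1837/5184, 23779/124416, 5479/31104, 34633/124416]
  S3: [29417/82944, 2971/15552, 1217/6912, 69233/248832]

(P^5)[S2 -> S1] = 23779/124416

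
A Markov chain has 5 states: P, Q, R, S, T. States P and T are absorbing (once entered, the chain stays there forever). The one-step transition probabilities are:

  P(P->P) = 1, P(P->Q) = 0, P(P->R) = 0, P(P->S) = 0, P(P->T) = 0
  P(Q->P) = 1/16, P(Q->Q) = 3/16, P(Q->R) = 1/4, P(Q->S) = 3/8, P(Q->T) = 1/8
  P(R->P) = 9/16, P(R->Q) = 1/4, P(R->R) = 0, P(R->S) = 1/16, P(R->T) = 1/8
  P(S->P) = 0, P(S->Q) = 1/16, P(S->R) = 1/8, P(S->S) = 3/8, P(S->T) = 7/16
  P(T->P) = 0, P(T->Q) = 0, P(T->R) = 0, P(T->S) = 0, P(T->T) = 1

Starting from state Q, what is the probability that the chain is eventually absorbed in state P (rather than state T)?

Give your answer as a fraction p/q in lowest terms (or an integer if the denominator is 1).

Let a_i = P(absorbed in P | start in state i).
Boundary conditions: a_P = 1, a_T = 0.
For each transient state i, a_i = sum_j P(i->j) * a_j:
  a_Q = 1/16*a_P + 3/16*a_Q + 1/4*a_R + 3/8*a_S + 1/8*a_T
  a_R = 9/16*a_P + 1/4*a_Q + 0*a_R + 1/16*a_S + 1/8*a_T
  a_S = 0*a_P + 1/16*a_Q + 1/8*a_R + 3/8*a_S + 7/16*a_T

Substituting a_P = 1 and a_T = 0, rearrange to (I - Q) a = r where r[i] = P(i -> P):
  [13/16, -1/4, -3/8] . (a_Q, a_R, a_S) = 1/16
  [-1/4, 1, -1/16] . (a_Q, a_R, a_S) = 9/16
  [-1/16, -1/8, 5/8] . (a_Q, a_R, a_S) = 0

Solving yields:
  a_Q = 313/873
  a_R = 1157/1746
  a_S = 49/291

Starting state is Q, so the absorption probability is a_Q = 313/873.

Answer: 313/873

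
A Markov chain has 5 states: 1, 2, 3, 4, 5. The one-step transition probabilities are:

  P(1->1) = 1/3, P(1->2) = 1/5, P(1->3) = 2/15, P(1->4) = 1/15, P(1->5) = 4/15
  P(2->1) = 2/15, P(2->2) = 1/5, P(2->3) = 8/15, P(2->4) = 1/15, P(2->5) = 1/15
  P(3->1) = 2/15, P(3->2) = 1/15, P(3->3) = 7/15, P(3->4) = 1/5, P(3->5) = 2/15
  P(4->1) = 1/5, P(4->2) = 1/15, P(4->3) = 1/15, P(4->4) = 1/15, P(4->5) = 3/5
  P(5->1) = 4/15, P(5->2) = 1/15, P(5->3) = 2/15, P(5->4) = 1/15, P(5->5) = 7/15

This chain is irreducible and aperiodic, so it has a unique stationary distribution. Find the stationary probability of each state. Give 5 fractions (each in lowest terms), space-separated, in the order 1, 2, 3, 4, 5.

Answer: 809/3582 200/1791 409/1592 241/2388 485/1592

Derivation:
The stationary distribution satisfies pi = pi * P, i.e.:
  pi_1 = 1/3*pi_1 + 2/15*pi_2 + 2/15*pi_3 + 1/5*pi_4 + 4/15*pi_5
  pi_2 = 1/5*pi_1 + 1/5*pi_2 + 1/15*pi_3 + 1/15*pi_4 + 1/15*pi_5
  pi_3 = 2/15*pi_1 + 8/15*pi_2 + 7/15*pi_3 + 1/15*pi_4 + 2/15*pi_5
  pi_4 = 1/15*pi_1 + 1/15*pi_2 + 1/5*pi_3 + 1/15*pi_4 + 1/15*pi_5
  pi_5 = 4/15*pi_1 + 1/15*pi_2 + 2/15*pi_3 + 3/5*pi_4 + 7/15*pi_5
with normalization: pi_1 + pi_2 + pi_3 + pi_4 + pi_5 = 1.

Using the first 4 balance equations plus normalization, the linear system A*pi = b is:
  [-2/3, 2/15, 2/15, 1/5, 4/15] . pi = 0
  [1/5, -4/5, 1/15, 1/15, 1/15] . pi = 0
  [2/15, 8/15, -8/15, 1/15, 2/15] . pi = 0
  [1/15, 1/15, 1/5, -14/15, 1/15] . pi = 0
  [1, 1, 1, 1, 1] . pi = 1

Solving yields:
  pi_1 = 809/3582
  pi_2 = 200/1791
  pi_3 = 409/1592
  pi_4 = 241/2388
  pi_5 = 485/1592

Verification (pi * P):
  809/3582*1/3 + 200/1791*2/15 + 409/1592*2/15 + 241/2388*1/5 + 485/1592*4/15 = 809/3582 = pi_1  (ok)
  809/3582*1/5 + 200/1791*1/5 + 409/1592*1/15 + 241/2388*1/15 + 485/1592*1/15 = 200/1791 = pi_2  (ok)
  809/3582*2/15 + 200/1791*8/15 + 409/1592*7/15 + 241/2388*1/15 + 485/1592*2/15 = 409/1592 = pi_3  (ok)
  809/3582*1/15 + 200/1791*1/15 + 409/1592*1/5 + 241/2388*1/15 + 485/1592*1/15 = 241/2388 = pi_4  (ok)
  809/3582*4/15 + 200/1791*1/15 + 409/1592*2/15 + 241/2388*3/5 + 485/1592*7/15 = 485/1592 = pi_5  (ok)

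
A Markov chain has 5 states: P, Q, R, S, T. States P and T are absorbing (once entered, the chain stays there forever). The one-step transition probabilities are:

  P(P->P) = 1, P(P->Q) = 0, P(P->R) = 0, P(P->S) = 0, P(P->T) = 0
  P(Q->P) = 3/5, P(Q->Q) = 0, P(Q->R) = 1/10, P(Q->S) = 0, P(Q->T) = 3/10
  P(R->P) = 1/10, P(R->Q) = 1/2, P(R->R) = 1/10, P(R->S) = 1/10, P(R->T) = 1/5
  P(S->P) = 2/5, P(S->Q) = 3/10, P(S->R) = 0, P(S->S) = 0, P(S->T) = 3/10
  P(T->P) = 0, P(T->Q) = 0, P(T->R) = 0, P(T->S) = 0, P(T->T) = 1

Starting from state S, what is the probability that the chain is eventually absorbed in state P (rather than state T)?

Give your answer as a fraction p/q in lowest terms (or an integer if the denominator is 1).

Answer: 505/847

Derivation:
Let a_i = P(absorbed in P | start in state i).
Boundary conditions: a_P = 1, a_T = 0.
For each transient state i, a_i = sum_j P(i->j) * a_j:
  a_Q = 3/5*a_P + 0*a_Q + 1/10*a_R + 0*a_S + 3/10*a_T
  a_R = 1/10*a_P + 1/2*a_Q + 1/10*a_R + 1/10*a_S + 1/5*a_T
  a_S = 2/5*a_P + 3/10*a_Q + 0*a_R + 0*a_S + 3/10*a_T

Substituting a_P = 1 and a_T = 0, rearrange to (I - Q) a = r where r[i] = P(i -> P):
  [1, -1/10, 0] . (a_Q, a_R, a_S) = 3/5
  [-1/2, 9/10, -1/10] . (a_Q, a_R, a_S) = 1/10
  [-3/10, 0, 1] . (a_Q, a_R, a_S) = 2/5

Solving yields:
  a_Q = 554/847
  a_R = 458/847
  a_S = 505/847

Starting state is S, so the absorption probability is a_S = 505/847.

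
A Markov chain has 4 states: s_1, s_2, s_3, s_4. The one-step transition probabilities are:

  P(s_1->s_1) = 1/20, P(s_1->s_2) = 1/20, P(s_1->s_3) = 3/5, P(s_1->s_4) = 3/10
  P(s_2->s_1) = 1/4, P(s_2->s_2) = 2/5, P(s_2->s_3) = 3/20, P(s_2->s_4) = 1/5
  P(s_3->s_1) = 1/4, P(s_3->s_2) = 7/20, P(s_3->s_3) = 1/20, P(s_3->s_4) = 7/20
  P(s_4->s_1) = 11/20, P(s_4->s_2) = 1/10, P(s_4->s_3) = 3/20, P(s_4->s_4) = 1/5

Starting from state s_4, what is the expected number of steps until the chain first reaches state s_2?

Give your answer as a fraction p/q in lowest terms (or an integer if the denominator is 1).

Answer: 2040/307

Derivation:
Let h_i = expected steps to first reach s_2 from state i.
Boundary: h_s_2 = 0.
First-step equations for the other states:
  h_s_1 = 1 + 1/20*h_s_1 + 1/20*h_s_2 + 3/5*h_s_3 + 3/10*h_s_4
  h_s_3 = 1 + 1/4*h_s_1 + 7/20*h_s_2 + 1/20*h_s_3 + 7/20*h_s_4
  h_s_4 = 1 + 11/20*h_s_1 + 1/10*h_s_2 + 3/20*h_s_3 + 1/5*h_s_4

Substituting h_s_2 = 0 and rearranging gives the linear system (I - Q) h = 1:
  [19/20, -3/5, -3/10] . (h_s_1, h_s_3, h_s_4) = 1
  [-1/4, 19/20, -7/20] . (h_s_1, h_s_3, h_s_4) = 1
  [-11/20, -3/20, 4/5] . (h_s_1, h_s_3, h_s_4) = 1

Solving yields:
  h_s_1 = 13820/2149
  h_s_3 = 11160/2149
  h_s_4 = 2040/307

Starting state is s_4, so the expected hitting time is h_s_4 = 2040/307.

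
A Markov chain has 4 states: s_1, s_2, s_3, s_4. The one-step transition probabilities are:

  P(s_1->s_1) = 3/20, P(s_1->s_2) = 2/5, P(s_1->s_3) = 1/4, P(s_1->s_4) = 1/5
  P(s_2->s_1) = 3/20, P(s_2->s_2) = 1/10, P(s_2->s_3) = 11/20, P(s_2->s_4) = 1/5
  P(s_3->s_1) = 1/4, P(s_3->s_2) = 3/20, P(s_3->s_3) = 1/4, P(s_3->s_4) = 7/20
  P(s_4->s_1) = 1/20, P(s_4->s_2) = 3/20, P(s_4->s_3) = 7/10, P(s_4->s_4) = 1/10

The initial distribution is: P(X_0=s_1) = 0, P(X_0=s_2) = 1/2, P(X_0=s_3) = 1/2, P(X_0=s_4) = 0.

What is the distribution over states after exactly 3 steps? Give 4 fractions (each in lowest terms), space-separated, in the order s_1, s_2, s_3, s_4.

Answer: 1343/8000 579/3200 1651/4000 763/3200

Derivation:
Propagating the distribution step by step (d_{t+1} = d_t * P):
d_0 = (s_1=0, s_2=1/2, s_3=1/2, s_4=0)
  d_1[s_1] = 0*3/20 + 1/2*3/20 + 1/2*1/4 + 0*1/20 = 1/5
  d_1[s_2] = 0*2/5 + 1/2*1/10 + 1/2*3/20 + 0*3/20 = 1/8
  d_1[s_3] = 0*1/4 + 1/2*11/20 + 1/2*1/4 + 0*7/10 = 2/5
  d_1[s_4] = 0*1/5 + 1/2*1/5 + 1/2*7/20 + 0*1/10 = 11/40
d_1 = (s_1=1/5, s_2=1/8, s_3=2/5, s_4=11/40)
  d_2[s_1] = 1/5*3/20 + 1/8*3/20 + 2/5*1/4 + 11/40*1/20 = 13/80
  d_2[s_2] = 1/5*2/5 + 1/8*1/10 + 2/5*3/20 + 11/40*3/20 = 31/160
  d_2[s_3] = 1/5*1/4 + 1/8*11/20 + 2/5*1/4 + 11/40*7/10 = 329/800
  d_2[s_4] = 1/5*1/5 + 1/8*1/5 + 2/5*7/20 + 11/40*1/10 = 93/400
d_2 = (s_1=13/80, s_2=31/160, s_3=329/800, s_4=93/400)
  d_3[s_1] = 13/80*3/20 + 31/160*3/20 + 329/800*1/4 + 93/400*1/20 = 1343/8000
  d_3[s_2] = 13/80*2/5 + 31/160*1/10 + 329/800*3/20 + 93/400*3/20 = 579/3200
  d_3[s_3] = 13/80*1/4 + 31/160*11/20 + 329/800*1/4 + 93/400*7/10 = 1651/4000
  d_3[s_4] = 13/80*1/5 + 31/160*1/5 + 329/800*7/20 + 93/400*1/10 = 763/3200
d_3 = (s_1=1343/8000, s_2=579/3200, s_3=1651/4000, s_4=763/3200)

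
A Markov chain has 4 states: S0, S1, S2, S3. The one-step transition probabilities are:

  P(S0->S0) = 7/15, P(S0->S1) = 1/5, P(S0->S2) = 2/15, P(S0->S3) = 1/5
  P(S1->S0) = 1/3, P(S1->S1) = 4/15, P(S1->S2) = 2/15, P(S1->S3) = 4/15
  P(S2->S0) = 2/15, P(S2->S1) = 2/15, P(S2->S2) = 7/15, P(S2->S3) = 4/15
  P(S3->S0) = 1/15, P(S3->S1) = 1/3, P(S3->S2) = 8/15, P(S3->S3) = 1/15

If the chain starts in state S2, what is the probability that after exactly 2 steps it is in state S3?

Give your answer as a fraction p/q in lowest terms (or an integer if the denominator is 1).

Computing P^2 by repeated multiplication:
P^1 =
  S0: [7/15, 1/5, 2/15, 1/5]
  S1: [1/3, 4/15, 2/15, 4/15]
  S2: [2/15, 2/15, 7/15, 4/15]
  S3: [1/15, 1/3, 8/15, 1/15]
P^2 =
  S0: [71/225, 52/225, 58/225, 44/225]
  S1: [7/25, 11/45, 64/225, 43/225]
  S2: [14/75, 16/75, 89/225, 46/225]
  S3: [49/225, 44/225, 76/225, 56/225]

(P^2)[S2 -> S3] = 46/225

Answer: 46/225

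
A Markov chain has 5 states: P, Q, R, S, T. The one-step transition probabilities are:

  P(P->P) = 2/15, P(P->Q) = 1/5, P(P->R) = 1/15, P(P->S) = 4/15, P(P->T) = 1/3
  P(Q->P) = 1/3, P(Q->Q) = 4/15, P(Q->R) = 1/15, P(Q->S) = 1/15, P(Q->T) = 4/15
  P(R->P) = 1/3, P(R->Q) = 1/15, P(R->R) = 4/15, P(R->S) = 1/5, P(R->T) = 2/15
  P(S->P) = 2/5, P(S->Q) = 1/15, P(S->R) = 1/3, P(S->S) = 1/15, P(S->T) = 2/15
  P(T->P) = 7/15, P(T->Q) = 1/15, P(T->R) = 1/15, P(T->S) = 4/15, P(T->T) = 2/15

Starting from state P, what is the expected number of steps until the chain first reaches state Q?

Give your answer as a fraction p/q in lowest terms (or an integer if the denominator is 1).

Answer: 1188/145

Derivation:
Let h_i = expected steps to first reach Q from state i.
Boundary: h_Q = 0.
First-step equations for the other states:
  h_P = 1 + 2/15*h_P + 1/5*h_Q + 1/15*h_R + 4/15*h_S + 1/3*h_T
  h_R = 1 + 1/3*h_P + 1/15*h_Q + 4/15*h_R + 1/5*h_S + 2/15*h_T
  h_S = 1 + 2/5*h_P + 1/15*h_Q + 1/3*h_R + 1/15*h_S + 2/15*h_T
  h_T = 1 + 7/15*h_P + 1/15*h_Q + 1/15*h_R + 4/15*h_S + 2/15*h_T

Substituting h_Q = 0 and rearranging gives the linear system (I - Q) h = 1:
  [13/15, -1/15, -4/15, -1/3] . (h_P, h_R, h_S, h_T) = 1
  [-1/3, 11/15, -1/5, -2/15] . (h_P, h_R, h_S, h_T) = 1
  [-2/5, -1/3, 14/15, -2/15] . (h_P, h_R, h_S, h_T) = 1
  [-7/15, -1/15, -4/15, 13/15] . (h_P, h_R, h_S, h_T) = 1

Solving yields:
  h_P = 1188/145
  h_R = 1341/145
  h_S = 1332/145
  h_T = 264/29

Starting state is P, so the expected hitting time is h_P = 1188/145.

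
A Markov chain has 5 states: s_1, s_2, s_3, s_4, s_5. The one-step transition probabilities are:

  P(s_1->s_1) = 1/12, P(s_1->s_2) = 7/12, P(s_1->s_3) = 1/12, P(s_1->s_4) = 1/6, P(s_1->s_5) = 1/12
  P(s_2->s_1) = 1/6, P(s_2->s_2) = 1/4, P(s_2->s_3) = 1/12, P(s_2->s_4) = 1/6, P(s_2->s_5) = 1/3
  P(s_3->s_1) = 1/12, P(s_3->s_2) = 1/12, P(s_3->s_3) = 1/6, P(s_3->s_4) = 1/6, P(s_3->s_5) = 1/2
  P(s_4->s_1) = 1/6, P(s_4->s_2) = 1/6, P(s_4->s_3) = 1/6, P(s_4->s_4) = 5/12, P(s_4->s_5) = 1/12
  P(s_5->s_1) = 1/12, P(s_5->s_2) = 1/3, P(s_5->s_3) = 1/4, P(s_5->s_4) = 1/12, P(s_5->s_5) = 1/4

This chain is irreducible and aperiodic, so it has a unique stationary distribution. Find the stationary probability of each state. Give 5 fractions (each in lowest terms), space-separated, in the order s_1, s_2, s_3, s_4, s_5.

The stationary distribution satisfies pi = pi * P, i.e.:
  pi_s_1 = 1/12*pi_s_1 + 1/6*pi_s_2 + 1/12*pi_s_3 + 1/6*pi_s_4 + 1/12*pi_s_5
  pi_s_2 = 7/12*pi_s_1 + 1/4*pi_s_2 + 1/12*pi_s_3 + 1/6*pi_s_4 + 1/3*pi_s_5
  pi_s_3 = 1/12*pi_s_1 + 1/12*pi_s_2 + 1/6*pi_s_3 + 1/6*pi_s_4 + 1/4*pi_s_5
  pi_s_4 = 1/6*pi_s_1 + 1/6*pi_s_2 + 1/6*pi_s_3 + 5/12*pi_s_4 + 1/12*pi_s_5
  pi_s_5 = 1/12*pi_s_1 + 1/3*pi_s_2 + 1/2*pi_s_3 + 1/12*pi_s_4 + 1/4*pi_s_5
with normalization: pi_s_1 + pi_s_2 + pi_s_3 + pi_s_4 + pi_s_5 = 1.

Using the first 4 balance equations plus normalization, the linear system A*pi = b is:
  [-11/12, 1/6, 1/12, 1/6, 1/12] . pi = 0
  [7/12, -3/4, 1/12, 1/6, 1/3] . pi = 0
  [1/12, 1/12, -5/6, 1/6, 1/4] . pi = 0
  [1/6, 1/6, 1/6, -7/12, 1/12] . pi = 0
  [1, 1, 1, 1, 1] . pi = 1

Solving yields:
  pi_s_1 = 473/3878
  pi_s_2 = 4191/15512
  pi_s_3 = 2413/15512
  pi_s_4 = 3001/15512
  pi_s_5 = 4015/15512

Verification (pi * P):
  473/3878*1/12 + 4191/15512*1/6 + 2413/15512*1/12 + 3001/15512*1/6 + 4015/15512*1/12 = 473/3878 = pi_s_1  (ok)
  473/3878*7/12 + 4191/15512*1/4 + 2413/15512*1/12 + 3001/15512*1/6 + 4015/15512*1/3 = 4191/15512 = pi_s_2  (ok)
  473/3878*1/12 + 4191/15512*1/12 + 2413/15512*1/6 + 3001/15512*1/6 + 4015/15512*1/4 = 2413/15512 = pi_s_3  (ok)
  473/3878*1/6 + 4191/15512*1/6 + 2413/15512*1/6 + 3001/15512*5/12 + 4015/15512*1/12 = 3001/15512 = pi_s_4  (ok)
  473/3878*1/12 + 4191/15512*1/3 + 2413/15512*1/2 + 3001/15512*1/12 + 4015/15512*1/4 = 4015/15512 = pi_s_5  (ok)

Answer: 473/3878 4191/15512 2413/15512 3001/15512 4015/15512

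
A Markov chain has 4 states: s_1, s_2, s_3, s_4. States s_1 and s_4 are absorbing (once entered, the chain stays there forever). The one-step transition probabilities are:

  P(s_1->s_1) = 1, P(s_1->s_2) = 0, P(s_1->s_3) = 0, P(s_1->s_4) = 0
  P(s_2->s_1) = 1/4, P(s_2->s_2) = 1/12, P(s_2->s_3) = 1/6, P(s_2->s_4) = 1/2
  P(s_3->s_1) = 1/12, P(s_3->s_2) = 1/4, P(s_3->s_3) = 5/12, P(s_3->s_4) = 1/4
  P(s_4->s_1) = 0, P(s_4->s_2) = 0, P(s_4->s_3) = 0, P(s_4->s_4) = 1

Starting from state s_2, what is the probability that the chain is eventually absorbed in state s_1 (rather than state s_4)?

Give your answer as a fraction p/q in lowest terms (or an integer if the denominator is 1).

Answer: 23/71

Derivation:
Let a_i = P(absorbed in s_1 | start in state i).
Boundary conditions: a_s_1 = 1, a_s_4 = 0.
For each transient state i, a_i = sum_j P(i->j) * a_j:
  a_s_2 = 1/4*a_s_1 + 1/12*a_s_2 + 1/6*a_s_3 + 1/2*a_s_4
  a_s_3 = 1/12*a_s_1 + 1/4*a_s_2 + 5/12*a_s_3 + 1/4*a_s_4

Substituting a_s_1 = 1 and a_s_4 = 0, rearrange to (I - Q) a = r where r[i] = P(i -> s_1):
  [11/12, -1/6] . (a_s_2, a_s_3) = 1/4
  [-1/4, 7/12] . (a_s_2, a_s_3) = 1/12

Solving yields:
  a_s_2 = 23/71
  a_s_3 = 20/71

Starting state is s_2, so the absorption probability is a_s_2 = 23/71.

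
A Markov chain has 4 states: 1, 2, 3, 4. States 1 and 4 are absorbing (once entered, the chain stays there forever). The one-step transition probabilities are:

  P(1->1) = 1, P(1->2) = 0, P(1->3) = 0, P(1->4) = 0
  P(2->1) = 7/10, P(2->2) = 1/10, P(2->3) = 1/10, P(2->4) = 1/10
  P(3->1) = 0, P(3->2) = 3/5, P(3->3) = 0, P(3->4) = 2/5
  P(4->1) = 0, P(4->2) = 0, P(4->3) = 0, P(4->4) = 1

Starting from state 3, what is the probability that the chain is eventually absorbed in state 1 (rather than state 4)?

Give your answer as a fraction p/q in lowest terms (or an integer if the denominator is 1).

Answer: 1/2

Derivation:
Let a_i = P(absorbed in 1 | start in state i).
Boundary conditions: a_1 = 1, a_4 = 0.
For each transient state i, a_i = sum_j P(i->j) * a_j:
  a_2 = 7/10*a_1 + 1/10*a_2 + 1/10*a_3 + 1/10*a_4
  a_3 = 0*a_1 + 3/5*a_2 + 0*a_3 + 2/5*a_4

Substituting a_1 = 1 and a_4 = 0, rearrange to (I - Q) a = r where r[i] = P(i -> 1):
  [9/10, -1/10] . (a_2, a_3) = 7/10
  [-3/5, 1] . (a_2, a_3) = 0

Solving yields:
  a_2 = 5/6
  a_3 = 1/2

Starting state is 3, so the absorption probability is a_3 = 1/2.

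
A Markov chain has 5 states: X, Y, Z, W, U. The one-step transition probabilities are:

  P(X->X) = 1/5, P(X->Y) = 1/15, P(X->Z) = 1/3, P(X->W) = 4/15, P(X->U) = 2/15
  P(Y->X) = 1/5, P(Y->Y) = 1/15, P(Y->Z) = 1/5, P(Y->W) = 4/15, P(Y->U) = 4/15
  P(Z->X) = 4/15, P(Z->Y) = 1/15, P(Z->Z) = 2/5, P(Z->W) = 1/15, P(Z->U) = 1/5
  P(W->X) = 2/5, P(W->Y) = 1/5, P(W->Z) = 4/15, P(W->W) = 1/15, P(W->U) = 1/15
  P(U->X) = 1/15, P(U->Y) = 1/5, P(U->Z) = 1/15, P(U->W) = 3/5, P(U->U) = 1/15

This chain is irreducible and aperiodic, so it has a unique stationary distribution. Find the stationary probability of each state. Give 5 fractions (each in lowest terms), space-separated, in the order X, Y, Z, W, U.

Answer: 14743/60733 6951/60733 17273/60733 13041/60733 8725/60733

Derivation:
The stationary distribution satisfies pi = pi * P, i.e.:
  pi_X = 1/5*pi_X + 1/5*pi_Y + 4/15*pi_Z + 2/5*pi_W + 1/15*pi_U
  pi_Y = 1/15*pi_X + 1/15*pi_Y + 1/15*pi_Z + 1/5*pi_W + 1/5*pi_U
  pi_Z = 1/3*pi_X + 1/5*pi_Y + 2/5*pi_Z + 4/15*pi_W + 1/15*pi_U
  pi_W = 4/15*pi_X + 4/15*pi_Y + 1/15*pi_Z + 1/15*pi_W + 3/5*pi_U
  pi_U = 2/15*pi_X + 4/15*pi_Y + 1/5*pi_Z + 1/15*pi_W + 1/15*pi_U
with normalization: pi_X + pi_Y + pi_Z + pi_W + pi_U = 1.

Using the first 4 balance equations plus normalization, the linear system A*pi = b is:
  [-4/5, 1/5, 4/15, 2/5, 1/15] . pi = 0
  [1/15, -14/15, 1/15, 1/5, 1/5] . pi = 0
  [1/3, 1/5, -3/5, 4/15, 1/15] . pi = 0
  [4/15, 4/15, 1/15, -14/15, 3/5] . pi = 0
  [1, 1, 1, 1, 1] . pi = 1

Solving yields:
  pi_X = 14743/60733
  pi_Y = 6951/60733
  pi_Z = 17273/60733
  pi_W = 13041/60733
  pi_U = 8725/60733

Verification (pi * P):
  14743/60733*1/5 + 6951/60733*1/5 + 17273/60733*4/15 + 13041/60733*2/5 + 8725/60733*1/15 = 14743/60733 = pi_X  (ok)
  14743/60733*1/15 + 6951/60733*1/15 + 17273/60733*1/15 + 13041/60733*1/5 + 8725/60733*1/5 = 6951/60733 = pi_Y  (ok)
  14743/60733*1/3 + 6951/60733*1/5 + 17273/60733*2/5 + 13041/60733*4/15 + 8725/60733*1/15 = 17273/60733 = pi_Z  (ok)
  14743/60733*4/15 + 6951/60733*4/15 + 17273/60733*1/15 + 13041/60733*1/15 + 8725/60733*3/5 = 13041/60733 = pi_W  (ok)
  14743/60733*2/15 + 6951/60733*4/15 + 17273/60733*1/5 + 13041/60733*1/15 + 8725/60733*1/15 = 8725/60733 = pi_U  (ok)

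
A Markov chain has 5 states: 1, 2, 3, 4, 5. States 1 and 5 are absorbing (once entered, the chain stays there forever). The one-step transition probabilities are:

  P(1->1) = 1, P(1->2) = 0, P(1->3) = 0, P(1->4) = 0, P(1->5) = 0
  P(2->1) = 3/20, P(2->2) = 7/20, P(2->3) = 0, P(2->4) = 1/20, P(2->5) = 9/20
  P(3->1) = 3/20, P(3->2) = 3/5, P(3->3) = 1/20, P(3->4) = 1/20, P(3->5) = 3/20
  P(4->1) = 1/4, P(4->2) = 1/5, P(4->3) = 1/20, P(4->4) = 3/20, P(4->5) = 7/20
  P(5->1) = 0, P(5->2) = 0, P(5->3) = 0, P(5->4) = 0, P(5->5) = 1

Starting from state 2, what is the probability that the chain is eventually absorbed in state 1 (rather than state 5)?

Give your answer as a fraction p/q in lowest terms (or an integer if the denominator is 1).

Let a_i = P(absorbed in 1 | start in state i).
Boundary conditions: a_1 = 1, a_5 = 0.
For each transient state i, a_i = sum_j P(i->j) * a_j:
  a_2 = 3/20*a_1 + 7/20*a_2 + 0*a_3 + 1/20*a_4 + 9/20*a_5
  a_3 = 3/20*a_1 + 3/5*a_2 + 1/20*a_3 + 1/20*a_4 + 3/20*a_5
  a_4 = 1/4*a_1 + 1/5*a_2 + 1/20*a_3 + 3/20*a_4 + 7/20*a_5

Substituting a_1 = 1 and a_5 = 0, rearrange to (I - Q) a = r where r[i] = P(i -> 1):
  [13/20, 0, -1/20] . (a_2, a_3, a_4) = 3/20
  [-3/5, 19/20, -1/20] . (a_2, a_3, a_4) = 3/20
  [-1/5, -1/20, 17/20] . (a_2, a_3, a_4) = 1/4

Solving yields:
  a_2 = 532/2049
  a_3 = 700/2049
  a_4 = 769/2049

Starting state is 2, so the absorption probability is a_2 = 532/2049.

Answer: 532/2049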